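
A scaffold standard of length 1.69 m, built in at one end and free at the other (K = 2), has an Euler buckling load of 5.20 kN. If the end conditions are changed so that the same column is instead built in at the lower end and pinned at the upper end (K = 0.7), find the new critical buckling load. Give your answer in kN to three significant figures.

P_cr ≈ 42.4 kN

P_cr ∝ 1/K², so P_cr,new = P_cr,old × (K_old/K_new)² = 5.20 × (2/0.7)²
= 5.20 × 8.163 = 42.4 kN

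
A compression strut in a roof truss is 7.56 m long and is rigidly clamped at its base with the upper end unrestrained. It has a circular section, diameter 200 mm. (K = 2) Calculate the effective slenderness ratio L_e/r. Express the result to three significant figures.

I = πd⁴/64 = π×200⁴/64 = 7.854×10^7 mm⁴
A = 3.142×10^4 mm²;  r_min = √(I/A) = √(7.854×10^7/3.142×10^4) = 50.00 mm
L_e = K·L = 2 × 7.56 m = 15.12 m = 15120 mm
λ = L_e / r_min = 15120 / 50.00 = 302

λ ≈ 302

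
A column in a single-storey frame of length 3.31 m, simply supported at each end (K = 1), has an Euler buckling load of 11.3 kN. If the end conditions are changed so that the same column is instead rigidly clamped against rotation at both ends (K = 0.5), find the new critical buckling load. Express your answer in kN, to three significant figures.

P_cr ≈ 45.2 kN

P_cr ∝ 1/K², so P_cr,new = P_cr,old × (K_old/K_new)² = 11.3 × (1/0.5)²
= 11.3 × 4.000 = 45.2 kN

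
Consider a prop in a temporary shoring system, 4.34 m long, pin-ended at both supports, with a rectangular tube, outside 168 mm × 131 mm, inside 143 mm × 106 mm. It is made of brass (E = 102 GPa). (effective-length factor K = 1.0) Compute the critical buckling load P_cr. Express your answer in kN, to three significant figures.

P_cr ≈ 924 kN

Weak-axis I_min = (h_o·b_o³ − h_i·b_i³)/12 with b_o = 131, b_i = 106.0 mm (shorter outer/inner sides).
I_min = (168×131³ − 143.0×106.0³)/12 = 1.728×10^7 mm⁴
I = 1.728×10^7 mm⁴ = 1.728×10^-5 m⁴
Effective length L_e = K·L = 1 × 4.34 = 4.340 m
P_cr = π²EI / L_e² = π² × 102×10⁹ × 1.728×10^-5 / 4.340² = 9.236×10^5 N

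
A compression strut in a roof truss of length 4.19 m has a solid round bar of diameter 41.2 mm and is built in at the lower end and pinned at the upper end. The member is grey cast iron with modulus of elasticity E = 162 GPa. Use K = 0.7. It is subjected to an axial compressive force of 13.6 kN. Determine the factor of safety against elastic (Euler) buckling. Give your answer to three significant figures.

I = πd⁴/64 = π×41.2⁴/64 = 1.414×10^5 mm⁴
I = 1.414×10^5 mm⁴ = 1.414×10^-7 m⁴
Effective length L_e = K·L = 0.7 × 4.19 = 2.933 m
P_cr = π²EI / L_e² = π² × 162×10⁹ × 1.414×10^-7 / 2.933² = 2.629×10^4 N
Factor of safety n = P_cr / P = 26.288 / 13.6 = 1.93

n ≈ 1.93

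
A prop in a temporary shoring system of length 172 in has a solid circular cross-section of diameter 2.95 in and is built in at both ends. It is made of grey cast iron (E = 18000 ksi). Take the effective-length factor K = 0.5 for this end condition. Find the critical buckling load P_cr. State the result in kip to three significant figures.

P_cr ≈ 89.3 kip

I = πd⁴/64 = π×2.95⁴/64 = 3.718 in⁴
Effective length L_e = K·L = 0.5 × 172 = 86.00 in
P_cr = π²EI / L_e² = π² × 18000×10³ × 3.718 / 86.00² = 8.930×10^4 lb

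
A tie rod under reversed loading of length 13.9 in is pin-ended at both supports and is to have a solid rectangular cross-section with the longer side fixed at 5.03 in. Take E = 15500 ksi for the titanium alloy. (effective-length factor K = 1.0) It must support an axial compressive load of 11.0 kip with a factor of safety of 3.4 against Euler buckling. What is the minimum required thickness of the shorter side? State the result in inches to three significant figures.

Required P_cr = n·P = 3.4 × 11.0 = 37.40 kip
L_e = K·L = 1 × 13.9 = 13.90 in
Required I = P_cr·L_e²/(π²E) = 3.740×10^4 × 13.90² / (π² × 1.55×10^7) = 4.724×10^-2 in⁴
Rectangle, weak axis: I_min = h·b³/12 with h = 5.03 in fixed  ⇒  b = (12I/h)^(1/3) = 0.483 in

b ≈ 0.483 in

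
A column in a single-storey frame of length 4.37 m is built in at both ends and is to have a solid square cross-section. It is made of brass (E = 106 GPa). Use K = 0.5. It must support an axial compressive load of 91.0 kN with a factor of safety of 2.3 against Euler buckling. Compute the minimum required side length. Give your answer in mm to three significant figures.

Required P_cr = n·P = 2.3 × 91.0 = 209.3 kN
L_e = K·L = 0.5 × 4.37 = 2.185 m
Required I = P_cr·L_e²/(π²E) = 2.093×10^5 × 2.185² / (π² × 1.06×10^11) = 9.551×10^-7 m⁴
I_req = 9.551×10^5 mm⁴
Solid square: I = a⁴/12  ⇒  a = (12I)^(1/4) = (12×9.551×10^5)^(1/4) = 58.2 mm

a ≈ 58.2 mm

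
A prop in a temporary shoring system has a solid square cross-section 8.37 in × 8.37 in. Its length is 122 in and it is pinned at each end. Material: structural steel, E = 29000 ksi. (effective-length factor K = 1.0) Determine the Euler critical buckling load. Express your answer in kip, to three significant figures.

P_cr ≈ 7860 kip

I = a⁴/12 = 8.37⁴/12 = 409.0 in⁴
Effective length L_e = K·L = 1 × 122 = 122.0 in
P_cr = π²EI / L_e² = π² × 29000×10³ × 409.0 / 122.0² = 7.865×10^6 lb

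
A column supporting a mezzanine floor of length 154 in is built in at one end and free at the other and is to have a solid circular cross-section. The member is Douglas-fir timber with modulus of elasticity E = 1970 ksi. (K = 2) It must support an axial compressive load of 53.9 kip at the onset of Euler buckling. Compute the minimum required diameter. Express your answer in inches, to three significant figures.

L_e = K·L = 2 × 154 = 308.0 in
Required I = P_cr·L_e²/(π²E) = 5.390×10^4 × 308.0² / (π² × 1.97×10^6) = 263.0 in⁴
Solid circle: I = πd⁴/64  ⇒  d = (64I/π)^(1/4) = (64×263.0/π)^(1/4) = 8.56 in

d ≈ 8.56 in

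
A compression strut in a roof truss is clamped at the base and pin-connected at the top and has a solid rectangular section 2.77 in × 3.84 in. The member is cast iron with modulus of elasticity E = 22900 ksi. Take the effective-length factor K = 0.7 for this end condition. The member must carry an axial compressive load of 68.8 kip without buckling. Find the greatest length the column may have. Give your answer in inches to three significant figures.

L_max ≈ 214 in

Buckling occurs about the weak axis: I_min = h·b³/12 with b = 2.77 in (the shorter side).
I_min = 3.84×2.77³/12 = 6.801 in⁴
At the buckling limit P_cr = P = 6.880×10^4 lb
From P_cr = π²EI/(K·L)²:  L = (1/K)·√(π²EI/P_cr) = (1/0.7)·√(π²×2.29×10^7×6.801/6.880×10^4)
L = 214 in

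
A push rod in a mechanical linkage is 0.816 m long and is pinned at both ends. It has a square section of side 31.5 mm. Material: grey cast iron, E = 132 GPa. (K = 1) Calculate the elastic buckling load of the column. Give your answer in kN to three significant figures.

P_cr ≈ 161 kN

I = a⁴/12 = 31.5⁴/12 = 8.205×10^4 mm⁴
I = 8.205×10^4 mm⁴ = 8.205×10^-8 m⁴
Effective length L_e = K·L = 1 × 0.816 = 0.8160 m
P_cr = π²EI / L_e² = π² × 132×10⁹ × 8.205×10^-8 / 0.8160² = 1.605×10^5 N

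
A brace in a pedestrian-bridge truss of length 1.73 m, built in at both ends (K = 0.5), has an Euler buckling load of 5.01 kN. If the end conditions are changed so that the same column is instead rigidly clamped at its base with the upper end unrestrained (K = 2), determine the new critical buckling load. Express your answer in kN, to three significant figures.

P_cr ∝ 1/K², so P_cr,new = P_cr,old × (K_old/K_new)² = 5.01 × (0.5/2)²
= 5.01 × 0.06250 = 0.313 kN

P_cr ≈ 0.313 kN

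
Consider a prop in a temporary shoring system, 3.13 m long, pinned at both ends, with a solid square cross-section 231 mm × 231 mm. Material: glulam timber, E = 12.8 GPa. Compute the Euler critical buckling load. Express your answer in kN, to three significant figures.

I = a⁴/12 = 231⁴/12 = 2.373×10^8 mm⁴
I = 2.373×10^8 mm⁴ = 2.373×10^-4 m⁴
Effective length L_e = K·L = 1 × 3.13 = 3.130 m
P_cr = π²EI / L_e² = π² × 12.8×10⁹ × 2.373×10^-4 / 3.130² = 3.060×10^6 N

P_cr ≈ 3060 kN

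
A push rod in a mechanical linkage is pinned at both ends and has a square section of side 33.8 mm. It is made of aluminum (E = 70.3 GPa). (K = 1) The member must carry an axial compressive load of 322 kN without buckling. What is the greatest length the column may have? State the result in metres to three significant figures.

L_max ≈ 0.484 m

I = a⁴/12 = 33.8⁴/12 = 1.088×10^5 mm⁴
I = 1.088×10^-7 m⁴
At the buckling limit P_cr = P = 3.220×10^5 N
From P_cr = π²EI/(K·L)²:  L = (1/K)·√(π²EI/P_cr) = (1/1)·√(π²×7.03×10^10×1.088×10^-7/3.220×10^5)
L = 0.484 m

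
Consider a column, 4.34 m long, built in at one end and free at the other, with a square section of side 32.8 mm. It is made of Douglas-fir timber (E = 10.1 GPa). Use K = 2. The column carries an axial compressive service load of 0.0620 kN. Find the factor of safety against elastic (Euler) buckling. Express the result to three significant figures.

n ≈ 2.06

I = a⁴/12 = 32.8⁴/12 = 9.645×10^4 mm⁴
I = 9.645×10^4 mm⁴ = 9.645×10^-8 m⁴
Effective length L_e = K·L = 2 × 4.34 = 8.680 m
P_cr = π²EI / L_e² = π² × 10.1×10⁹ × 9.645×10^-8 / 8.680² = 127.6 N
Factor of safety n = P_cr / P = 0.12761 / 0.0620 = 2.06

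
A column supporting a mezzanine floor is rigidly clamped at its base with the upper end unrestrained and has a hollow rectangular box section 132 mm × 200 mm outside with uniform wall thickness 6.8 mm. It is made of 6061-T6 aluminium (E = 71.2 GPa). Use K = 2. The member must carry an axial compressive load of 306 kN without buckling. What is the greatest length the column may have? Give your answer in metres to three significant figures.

L_max ≈ 2.68 m

Inner dimensions: h_i = 200 − 2×6.8 = 186.4 mm, b_i = 132 − 2×6.8 = 118.4 mm
Weak-axis I_min = (h_o·b_o³ − h_i·b_i³)/12 with b_o = 132, b_i = 118.4 mm (shorter outer/inner sides).
I_min = (200×132³ − 186.4×118.4³)/12 = 1.255×10^7 mm⁴
I = 1.255×10^-5 m⁴
At the buckling limit P_cr = P = 3.060×10^5 N
From P_cr = π²EI/(K·L)²:  L = (1/K)·√(π²EI/P_cr) = (1/2)·√(π²×7.12×10^10×1.255×10^-5/3.060×10^5)
L = 2.68 m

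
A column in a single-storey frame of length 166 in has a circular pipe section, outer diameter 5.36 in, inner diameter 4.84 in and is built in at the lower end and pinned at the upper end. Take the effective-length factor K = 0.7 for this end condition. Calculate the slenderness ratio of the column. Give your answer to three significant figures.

λ ≈ 64.4

d_o = 5.36 in, d_i = 4.84 in
I = π(d_o⁴ − d_i⁴)/64 = π(5.36⁴ − 4.840⁴)/64 = 13.58 in⁴
A = 4.166 in²;  r_min = √(I/A) = √(13.58/4.166) = 1.805 in
L_e = K·L = 0.7 × 166 = 116.2 in
λ = L_e / r_min = 116.20 / 1.805 = 64.4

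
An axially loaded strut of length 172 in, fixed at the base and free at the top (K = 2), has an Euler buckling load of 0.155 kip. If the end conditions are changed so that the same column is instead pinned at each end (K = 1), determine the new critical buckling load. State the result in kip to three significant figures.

P_cr ≈ 0.620 kip

P_cr ∝ 1/K², so P_cr,new = P_cr,old × (K_old/K_new)² = 0.155 × (2/1)²
= 0.155 × 4.000 = 0.620 kip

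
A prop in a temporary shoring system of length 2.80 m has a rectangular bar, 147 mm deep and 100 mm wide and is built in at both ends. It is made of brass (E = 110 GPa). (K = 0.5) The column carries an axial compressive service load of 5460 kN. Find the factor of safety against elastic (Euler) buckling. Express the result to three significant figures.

Buckling occurs about the weak axis: I_min = h·b³/12 with b = 100 mm (the shorter side).
I_min = 147×100³/12 = 1.225×10^7 mm⁴
I = 1.225×10^7 mm⁴ = 1.225×10^-5 m⁴
Effective length L_e = K·L = 0.5 × 2.80 = 1.400 m
P_cr = π²EI / L_e² = π² × 110×10⁹ × 1.225×10^-5 / 1.400² = 6.785×10^6 N
Factor of safety n = P_cr / P = 6785.4 / 5460 = 1.24

n ≈ 1.24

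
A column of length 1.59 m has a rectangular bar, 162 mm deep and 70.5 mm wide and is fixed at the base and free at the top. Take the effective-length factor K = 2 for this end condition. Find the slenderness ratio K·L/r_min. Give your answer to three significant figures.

Buckling occurs about the weak axis: I_min = h·b³/12 with b = 70.5 mm (the shorter side).
I_min = 162×70.5³/12 = 4.730×10^6 mm⁴
A = 1.142×10^4 mm²;  r_min = √(I/A) = √(4.730×10^6/1.142×10^4) = 20.35 mm
L_e = K·L = 2 × 1.59 m = 3.180 m = 3180.0 mm
λ = L_e / r_min = 3180.0 / 20.35 = 156

λ ≈ 156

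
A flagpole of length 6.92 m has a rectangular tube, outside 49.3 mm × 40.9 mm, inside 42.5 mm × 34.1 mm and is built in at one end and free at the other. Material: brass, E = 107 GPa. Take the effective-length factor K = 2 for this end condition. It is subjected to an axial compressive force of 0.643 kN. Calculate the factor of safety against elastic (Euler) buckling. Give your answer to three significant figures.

n ≈ 1.21

Weak-axis I_min = (h_o·b_o³ − h_i·b_i³)/12 with b_o = 40.9, b_i = 34.10 mm (shorter outer/inner sides).
I_min = (49.3×40.9³ − 42.50×34.10³)/12 = 1.407×10^5 mm⁴
I = 1.407×10^5 mm⁴ = 1.407×10^-7 m⁴
Effective length L_e = K·L = 2 × 6.92 = 13.84 m
P_cr = π²EI / L_e² = π² × 107×10⁹ × 1.407×10^-7 / 13.84² = 775.4 N
Factor of safety n = P_cr / P = 0.77545 / 0.643 = 1.21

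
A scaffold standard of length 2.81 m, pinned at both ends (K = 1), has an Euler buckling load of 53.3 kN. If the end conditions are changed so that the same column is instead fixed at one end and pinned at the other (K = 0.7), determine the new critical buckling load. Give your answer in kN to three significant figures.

P_cr ∝ 1/K², so P_cr,new = P_cr,old × (K_old/K_new)² = 53.3 × (1/0.7)²
= 53.3 × 2.041 = 109 kN

P_cr ≈ 109 kN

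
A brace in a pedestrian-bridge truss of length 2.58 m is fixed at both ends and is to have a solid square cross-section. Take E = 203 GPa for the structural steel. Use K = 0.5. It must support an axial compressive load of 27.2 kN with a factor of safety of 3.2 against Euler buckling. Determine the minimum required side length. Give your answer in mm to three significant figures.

Required P_cr = n·P = 3.2 × 27.2 = 87.04 kN
L_e = K·L = 0.5 × 2.58 = 1.290 m
Required I = P_cr·L_e²/(π²E) = 8.704×10^4 × 1.290² / (π² × 2.03×10^11) = 7.229×10^-8 m⁴
I_req = 7.229×10^4 mm⁴
Solid square: I = a⁴/12  ⇒  a = (12I)^(1/4) = (12×7.229×10^4)^(1/4) = 30.5 mm

a ≈ 30.5 mm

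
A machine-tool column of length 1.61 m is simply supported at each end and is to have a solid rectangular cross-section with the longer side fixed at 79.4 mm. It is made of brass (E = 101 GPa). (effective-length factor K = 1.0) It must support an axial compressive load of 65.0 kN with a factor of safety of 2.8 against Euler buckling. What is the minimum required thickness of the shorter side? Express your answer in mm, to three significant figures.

b ≈ 41.5 mm

Required P_cr = n·P = 2.8 × 65.0 = 182.0 kN
L_e = K·L = 1 × 1.61 = 1.610 m
Required I = P_cr·L_e²/(π²E) = 1.820×10^5 × 1.610² / (π² × 1.01×10^11) = 4.733×10^-7 m⁴
I_req = 4.733×10^5 mm⁴
Rectangle, weak axis: I_min = h·b³/12 with h = 79.4 mm fixed  ⇒  b = (12I/h)^(1/3) = 41.5 mm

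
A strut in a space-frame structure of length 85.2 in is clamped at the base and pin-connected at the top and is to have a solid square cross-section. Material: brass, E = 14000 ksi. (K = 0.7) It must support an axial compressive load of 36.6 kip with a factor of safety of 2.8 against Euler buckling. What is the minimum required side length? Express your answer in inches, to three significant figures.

Required P_cr = n·P = 2.8 × 36.6 = 102.5 kip
L_e = K·L = 0.7 × 85.2 = 59.64 in
Required I = P_cr·L_e²/(π²E) = 1.025×10^5 × 59.64² / (π² × 1.40×10^7) = 2.638 in⁴
Solid square: I = a⁴/12  ⇒  a = (12I)^(1/4) = (12×2.638)^(1/4) = 2.37 in

a ≈ 2.37 in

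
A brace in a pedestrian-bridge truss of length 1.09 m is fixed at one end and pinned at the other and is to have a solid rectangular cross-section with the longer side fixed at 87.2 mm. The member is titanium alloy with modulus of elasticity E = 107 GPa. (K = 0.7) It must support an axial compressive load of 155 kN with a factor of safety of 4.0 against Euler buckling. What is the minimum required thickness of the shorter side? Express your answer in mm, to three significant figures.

Required P_cr = n·P = 4.0 × 155 = 620.0 kN
L_e = K·L = 0.7 × 1.09 = 0.7630 m
Required I = P_cr·L_e²/(π²E) = 6.200×10^5 × 0.7630² / (π² × 1.07×10^11) = 3.418×10^-7 m⁴
I_req = 3.418×10^5 mm⁴
Rectangle, weak axis: I_min = h·b³/12 with h = 87.2 mm fixed  ⇒  b = (12I/h)^(1/3) = 36.1 mm

b ≈ 36.1 mm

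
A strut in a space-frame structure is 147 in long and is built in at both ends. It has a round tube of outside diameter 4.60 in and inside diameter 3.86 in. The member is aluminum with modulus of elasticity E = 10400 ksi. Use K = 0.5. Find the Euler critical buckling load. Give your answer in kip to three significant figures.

d_o = 4.60 in, d_i = 3.86 in
I = π(d_o⁴ − d_i⁴)/64 = π(4.60⁴ − 3.860⁴)/64 = 11.08 in⁴
Effective length L_e = K·L = 0.5 × 147 = 73.50 in
P_cr = π²EI / L_e² = π² × 10400×10³ × 11.08 / 73.50² = 2.105×10^5 lb

P_cr ≈ 211 kip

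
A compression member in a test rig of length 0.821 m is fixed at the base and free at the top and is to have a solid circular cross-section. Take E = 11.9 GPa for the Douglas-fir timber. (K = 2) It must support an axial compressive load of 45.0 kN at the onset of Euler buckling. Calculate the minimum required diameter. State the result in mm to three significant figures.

d ≈ 67.7 mm

L_e = K·L = 2 × 0.821 = 1.642 m
Required I = P_cr·L_e²/(π²E) = 4.500×10^4 × 1.642² / (π² × 1.19×10^10) = 1.033×10^-6 m⁴
I_req = 1.033×10^6 mm⁴
Solid circle: I = πd⁴/64  ⇒  d = (64I/π)^(1/4) = (64×1.033×10^6/π)^(1/4) = 67.7 mm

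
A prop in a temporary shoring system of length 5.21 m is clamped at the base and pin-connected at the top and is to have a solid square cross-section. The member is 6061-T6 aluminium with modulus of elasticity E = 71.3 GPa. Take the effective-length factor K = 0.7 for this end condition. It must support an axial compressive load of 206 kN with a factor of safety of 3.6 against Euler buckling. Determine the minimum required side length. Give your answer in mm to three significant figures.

a ≈ 114 mm

Required P_cr = n·P = 3.6 × 206 = 741.6 kN
L_e = K·L = 0.7 × 5.21 = 3.647 m
Required I = P_cr·L_e²/(π²E) = 7.416×10^5 × 3.647² / (π² × 7.13×10^10) = 1.402×10^-5 m⁴
I_req = 1.402×10^7 mm⁴
Solid square: I = a⁴/12  ⇒  a = (12I)^(1/4) = (12×1.402×10^7)^(1/4) = 114 mm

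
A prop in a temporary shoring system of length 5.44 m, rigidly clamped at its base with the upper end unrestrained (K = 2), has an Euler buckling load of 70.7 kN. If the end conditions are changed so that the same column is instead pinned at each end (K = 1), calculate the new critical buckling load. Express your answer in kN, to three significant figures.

P_cr ≈ 283 kN

P_cr ∝ 1/K², so P_cr,new = P_cr,old × (K_old/K_new)² = 70.7 × (2/1)²
= 70.7 × 4.000 = 283 kN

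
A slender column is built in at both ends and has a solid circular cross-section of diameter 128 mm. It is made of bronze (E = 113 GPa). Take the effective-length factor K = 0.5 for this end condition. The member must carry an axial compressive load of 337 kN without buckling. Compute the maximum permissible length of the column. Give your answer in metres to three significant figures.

L_max ≈ 13.2 m

I = πd⁴/64 = π×128⁴/64 = 1.318×10^7 mm⁴
I = 1.318×10^-5 m⁴
At the buckling limit P_cr = P = 3.370×10^5 N
From P_cr = π²EI/(K·L)²:  L = (1/K)·√(π²EI/P_cr) = (1/0.5)·√(π²×1.13×10^11×1.318×10^-5/3.370×10^5)
L = 13.2 m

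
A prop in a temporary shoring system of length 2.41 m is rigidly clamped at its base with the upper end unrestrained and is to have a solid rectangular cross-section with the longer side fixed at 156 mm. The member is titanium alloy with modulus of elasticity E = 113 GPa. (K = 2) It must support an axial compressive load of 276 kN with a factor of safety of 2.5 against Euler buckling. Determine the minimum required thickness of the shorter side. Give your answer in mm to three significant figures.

Required P_cr = n·P = 2.5 × 276 = 690.0 kN
L_e = K·L = 2 × 2.41 = 4.820 m
Required I = P_cr·L_e²/(π²E) = 6.900×10^5 × 4.820² / (π² × 1.13×10^11) = 1.437×10^-5 m⁴
I_req = 1.437×10^7 mm⁴
Rectangle, weak axis: I_min = h·b³/12 with h = 156 mm fixed  ⇒  b = (12I/h)^(1/3) = 103 mm

b ≈ 103 mm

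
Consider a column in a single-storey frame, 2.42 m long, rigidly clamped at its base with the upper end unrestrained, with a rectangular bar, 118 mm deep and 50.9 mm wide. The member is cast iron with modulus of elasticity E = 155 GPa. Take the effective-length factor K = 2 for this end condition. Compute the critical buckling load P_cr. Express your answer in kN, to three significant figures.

Buckling occurs about the weak axis: I_min = h·b³/12 with b = 50.9 mm (the shorter side).
I_min = 118×50.9³/12 = 1.297×10^6 mm⁴
I = 1.297×10^6 mm⁴ = 1.297×10^-6 m⁴
Effective length L_e = K·L = 2 × 2.42 = 4.840 m
P_cr = π²EI / L_e² = π² × 155×10⁹ × 1.297×10^-6 / 4.840² = 8.468×10^4 N

P_cr ≈ 84.7 kN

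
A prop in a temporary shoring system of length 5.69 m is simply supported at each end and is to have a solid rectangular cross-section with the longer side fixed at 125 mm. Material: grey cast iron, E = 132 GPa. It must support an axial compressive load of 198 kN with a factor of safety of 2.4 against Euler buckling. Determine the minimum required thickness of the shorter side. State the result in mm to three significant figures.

b ≈ 104 mm

Required P_cr = n·P = 2.4 × 198 = 475.2 kN
L_e = K·L = 1 × 5.69 = 5.690 m
Required I = P_cr·L_e²/(π²E) = 4.752×10^5 × 5.690² / (π² × 1.32×10^11) = 1.181×10^-5 m⁴
I_req = 1.181×10^7 mm⁴
Rectangle, weak axis: I_min = h·b³/12 with h = 125 mm fixed  ⇒  b = (12I/h)^(1/3) = 104 mm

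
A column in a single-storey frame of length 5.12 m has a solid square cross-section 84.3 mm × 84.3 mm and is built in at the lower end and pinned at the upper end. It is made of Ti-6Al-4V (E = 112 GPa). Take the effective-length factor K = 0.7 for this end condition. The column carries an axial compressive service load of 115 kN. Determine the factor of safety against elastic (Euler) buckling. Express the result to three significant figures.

n ≈ 3.15

I = a⁴/12 = 84.3⁴/12 = 4.209×10^6 mm⁴
I = 4.209×10^6 mm⁴ = 4.209×10^-6 m⁴
Effective length L_e = K·L = 0.7 × 5.12 = 3.584 m
P_cr = π²EI / L_e² = π² × 112×10⁹ × 4.209×10^-6 / 3.584² = 3.622×10^5 N
Factor of safety n = P_cr / P = 362.17 / 115 = 3.15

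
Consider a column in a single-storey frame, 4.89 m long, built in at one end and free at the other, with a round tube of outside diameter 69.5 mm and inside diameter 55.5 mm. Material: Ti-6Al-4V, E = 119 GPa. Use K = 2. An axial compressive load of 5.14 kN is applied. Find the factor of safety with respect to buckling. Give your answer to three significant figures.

n ≈ 1.62

d_o = 69.5 mm, d_i = 55.5 mm
I = π(d_o⁴ − d_i⁴)/64 = π(69.5⁴ − 55.50⁴)/64 = 6.795×10^5 mm⁴
I = 6.795×10^5 mm⁴ = 6.795×10^-7 m⁴
Effective length L_e = K·L = 2 × 4.89 = 9.780 m
P_cr = π²EI / L_e² = π² × 119×10⁹ × 6.795×10^-7 / 9.780² = 8.344×10^3 N
Factor of safety n = P_cr / P = 8.3441 / 5.14 = 1.62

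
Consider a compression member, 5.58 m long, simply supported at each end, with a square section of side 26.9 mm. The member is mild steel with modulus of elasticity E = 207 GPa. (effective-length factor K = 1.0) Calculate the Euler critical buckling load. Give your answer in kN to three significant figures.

I = a⁴/12 = 26.9⁴/12 = 4.363×10^4 mm⁴
I = 4.363×10^4 mm⁴ = 4.363×10^-8 m⁴
Effective length L_e = K·L = 1 × 5.58 = 5.580 m
P_cr = π²EI / L_e² = π² × 207×10⁹ × 4.363×10^-8 / 5.580² = 2.863×10^3 N

P_cr ≈ 2.86 kN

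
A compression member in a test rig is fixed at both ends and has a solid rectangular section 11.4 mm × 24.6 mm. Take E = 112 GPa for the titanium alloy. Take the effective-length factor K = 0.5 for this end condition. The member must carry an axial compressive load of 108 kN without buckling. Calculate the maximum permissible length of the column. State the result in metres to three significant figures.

L_max ≈ 0.353 m

Buckling occurs about the weak axis: I_min = h·b³/12 with b = 11.4 mm (the shorter side).
I_min = 24.6×11.4³/12 = 3.037×10^3 mm⁴
I = 3.037×10^-9 m⁴
At the buckling limit P_cr = P = 1.080×10^5 N
From P_cr = π²EI/(K·L)²:  L = (1/K)·√(π²EI/P_cr) = (1/0.5)·√(π²×1.12×10^11×3.037×10^-9/1.080×10^5)
L = 0.353 m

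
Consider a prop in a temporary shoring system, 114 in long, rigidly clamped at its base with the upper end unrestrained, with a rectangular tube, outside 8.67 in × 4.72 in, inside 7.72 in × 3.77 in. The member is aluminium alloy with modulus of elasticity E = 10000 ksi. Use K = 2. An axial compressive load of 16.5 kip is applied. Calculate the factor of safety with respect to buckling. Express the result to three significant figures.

n ≈ 4.78

Weak-axis I_min = (h_o·b_o³ − h_i·b_i³)/12 with b_o = 4.72, b_i = 3.770 in (shorter outer/inner sides).
I_min = (8.67×4.72³ − 7.720×3.770³)/12 = 41.50 in⁴
Effective length L_e = K·L = 2 × 114 = 228.0 in
P_cr = π²EI / L_e² = π² × 10000×10³ × 41.50 / 228.0² = 7.880×10^4 lb
Factor of safety n = P_cr / P = 78.796 / 16.5 = 4.78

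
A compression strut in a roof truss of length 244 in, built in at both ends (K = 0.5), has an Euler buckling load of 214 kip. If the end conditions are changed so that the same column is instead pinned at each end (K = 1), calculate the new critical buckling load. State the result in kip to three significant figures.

P_cr ≈ 53.5 kip

P_cr ∝ 1/K², so P_cr,new = P_cr,old × (K_old/K_new)² = 214 × (0.5/1)²
= 214 × 0.2500 = 53.5 kip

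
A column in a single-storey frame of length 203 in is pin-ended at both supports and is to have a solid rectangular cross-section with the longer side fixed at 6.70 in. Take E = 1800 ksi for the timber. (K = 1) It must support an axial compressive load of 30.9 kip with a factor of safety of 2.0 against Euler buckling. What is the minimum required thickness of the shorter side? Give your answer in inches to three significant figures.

b ≈ 6.36 in

Required P_cr = n·P = 2.0 × 30.9 = 61.80 kip
L_e = K·L = 1 × 203 = 203.0 in
Required I = P_cr·L_e²/(π²E) = 6.180×10^4 × 203.0² / (π² × 1.80×10^6) = 143.4 in⁴
Rectangle, weak axis: I_min = h·b³/12 with h = 6.70 in fixed  ⇒  b = (12I/h)^(1/3) = 6.36 in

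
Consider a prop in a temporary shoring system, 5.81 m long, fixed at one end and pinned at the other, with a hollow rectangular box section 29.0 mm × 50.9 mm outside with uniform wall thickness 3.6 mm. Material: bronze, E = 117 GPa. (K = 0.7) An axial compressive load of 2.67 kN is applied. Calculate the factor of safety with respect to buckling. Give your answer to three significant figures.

Inner dimensions: h_i = 50.9 − 2×3.6 = 43.70 mm, b_i = 29.0 − 2×3.6 = 21.80 mm
Weak-axis I_min = (h_o·b_o³ − h_i·b_i³)/12 with b_o = 29.0, b_i = 21.80 mm (shorter outer/inner sides).
I_min = (50.9×29.0³ − 43.70×21.80³)/12 = 6.572×10^4 mm⁴
I = 6.572×10^4 mm⁴ = 6.572×10^-8 m⁴
Effective length L_e = K·L = 0.7 × 5.81 = 4.067 m
P_cr = π²EI / L_e² = π² × 117×10⁹ × 6.572×10^-8 / 4.067² = 4.588×10^3 N
Factor of safety n = P_cr / P = 4.5882 / 2.67 = 1.72

n ≈ 1.72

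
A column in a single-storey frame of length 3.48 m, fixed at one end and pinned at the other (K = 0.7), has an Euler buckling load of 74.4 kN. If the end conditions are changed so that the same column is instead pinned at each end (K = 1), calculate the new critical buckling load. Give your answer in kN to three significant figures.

P_cr ∝ 1/K², so P_cr,new = P_cr,old × (K_old/K_new)² = 74.4 × (0.7/1)²
= 74.4 × 0.4900 = 36.5 kN

P_cr ≈ 36.5 kN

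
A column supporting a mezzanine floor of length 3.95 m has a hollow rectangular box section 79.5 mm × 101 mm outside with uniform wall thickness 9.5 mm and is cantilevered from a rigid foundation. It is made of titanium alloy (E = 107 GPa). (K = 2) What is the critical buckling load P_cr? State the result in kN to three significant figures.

P_cr ≈ 46.0 kN

Inner dimensions: h_i = 101 − 2×9.5 = 82.00 mm, b_i = 79.5 − 2×9.5 = 60.50 mm
Weak-axis I_min = (h_o·b_o³ − h_i·b_i³)/12 with b_o = 79.5, b_i = 60.50 mm (shorter outer/inner sides).
I_min = (101×79.5³ − 82.00×60.50³)/12 = 2.716×10^6 mm⁴
I = 2.716×10^6 mm⁴ = 2.716×10^-6 m⁴
Effective length L_e = K·L = 2 × 3.95 = 7.900 m
P_cr = π²EI / L_e² = π² × 107×10⁹ × 2.716×10^-6 / 7.900² = 4.595×10^4 N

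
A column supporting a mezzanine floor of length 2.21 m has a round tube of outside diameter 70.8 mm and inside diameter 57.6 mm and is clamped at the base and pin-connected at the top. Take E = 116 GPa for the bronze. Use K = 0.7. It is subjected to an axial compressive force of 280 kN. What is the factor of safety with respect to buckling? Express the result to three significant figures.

d_o = 70.8 mm, d_i = 57.6 mm
I = π(d_o⁴ − d_i⁴)/64 = π(70.8⁴ − 57.60⁴)/64 = 6.931×10^5 mm⁴
I = 6.931×10^5 mm⁴ = 6.931×10^-7 m⁴
Effective length L_e = K·L = 0.7 × 2.21 = 1.547 m
P_cr = π²EI / L_e² = π² × 116×10⁹ × 6.931×10^-7 / 1.547² = 3.316×10^5 N
Factor of safety n = P_cr / P = 331.55 / 280 = 1.18

n ≈ 1.18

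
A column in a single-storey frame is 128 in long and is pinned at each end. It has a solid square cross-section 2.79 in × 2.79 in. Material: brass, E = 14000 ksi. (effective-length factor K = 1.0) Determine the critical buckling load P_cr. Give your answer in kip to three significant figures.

P_cr ≈ 42.6 kip

I = a⁴/12 = 2.79⁴/12 = 5.049 in⁴
Effective length L_e = K·L = 1 × 128 = 128.0 in
P_cr = π²EI / L_e² = π² × 14000×10³ × 5.049 / 128.0² = 4.258×10^4 lb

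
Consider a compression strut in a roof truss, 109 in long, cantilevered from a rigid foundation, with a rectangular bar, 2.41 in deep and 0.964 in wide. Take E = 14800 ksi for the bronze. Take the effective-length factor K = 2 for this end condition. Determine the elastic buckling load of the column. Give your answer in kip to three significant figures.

P_cr ≈ 0.553 kip

Buckling occurs about the weak axis: I_min = h·b³/12 with b = 0.964 in (the shorter side).
I_min = 2.41×0.964³/12 = 0.1799 in⁴
Effective length L_e = K·L = 2 × 109 = 218.0 in
P_cr = π²EI / L_e² = π² × 14800×10³ × 0.1799 / 218.0² = 553.0 lb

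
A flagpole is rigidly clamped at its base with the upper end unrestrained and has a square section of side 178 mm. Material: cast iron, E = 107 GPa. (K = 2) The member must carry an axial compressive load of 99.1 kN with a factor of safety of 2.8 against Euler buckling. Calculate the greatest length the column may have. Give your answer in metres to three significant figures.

L_max ≈ 8.92 m

I = a⁴/12 = 178⁴/12 = 8.366×10^7 mm⁴
I = 8.366×10^-5 m⁴
Required critical load P_cr = n·P = 2.8 × 99.1 = 277.5 kN = 2.775×10^5 N
From P_cr = π²EI/(K·L)²:  L = (1/K)·√(π²EI/P_cr) = (1/2)·√(π²×1.07×10^11×8.366×10^-5/2.775×10^5)
L = 8.92 m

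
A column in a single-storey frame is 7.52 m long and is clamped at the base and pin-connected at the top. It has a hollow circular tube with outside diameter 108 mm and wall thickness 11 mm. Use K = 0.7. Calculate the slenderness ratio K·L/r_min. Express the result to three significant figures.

λ ≈ 153

Inner diameter d_i = 108 − 2×11 = 86.00 mm
I = π(d_o⁴ − d_i⁴)/64 = π(108⁴ − 86.00⁴)/64 = 3.993×10^6 mm⁴
A = 3.352×10^3 mm²;  r_min = √(I/A) = √(3.993×10^6/3.352×10^3) = 34.51 mm
L_e = K·L = 0.7 × 7.52 m = 5.264 m = 5264.0 mm
λ = L_e / r_min = 5264.0 / 34.51 = 153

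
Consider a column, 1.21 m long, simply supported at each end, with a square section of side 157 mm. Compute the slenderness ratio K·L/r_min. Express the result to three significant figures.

For a square r = a/√12 = 157/√12 = 45.32 mm
L_e = K·L = 1 × 1.21 m = 1.210 m = 1210.0 mm
λ = L_e / r_min = 1210.0 / 45.32 = 26.7

λ ≈ 26.7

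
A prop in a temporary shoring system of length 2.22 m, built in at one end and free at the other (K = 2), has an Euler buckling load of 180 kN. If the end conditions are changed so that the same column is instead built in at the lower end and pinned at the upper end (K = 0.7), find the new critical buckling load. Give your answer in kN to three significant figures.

P_cr ∝ 1/K², so P_cr,new = P_cr,old × (K_old/K_new)² = 180 × (2/0.7)²
= 180 × 8.163 = 1470 kN

P_cr ≈ 1470 kN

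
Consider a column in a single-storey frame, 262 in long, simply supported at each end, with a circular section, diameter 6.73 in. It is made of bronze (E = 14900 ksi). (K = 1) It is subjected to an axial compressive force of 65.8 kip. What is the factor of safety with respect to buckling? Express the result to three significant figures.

I = πd⁴/64 = π×6.73⁴/64 = 100.7 in⁴
Effective length L_e = K·L = 1 × 262 = 262.0 in
P_cr = π²EI / L_e² = π² × 14900×10³ × 100.7 / 262.0² = 2.157×10^5 lb
Factor of safety n = P_cr / P = 215.73 / 65.8 = 3.28

n ≈ 3.28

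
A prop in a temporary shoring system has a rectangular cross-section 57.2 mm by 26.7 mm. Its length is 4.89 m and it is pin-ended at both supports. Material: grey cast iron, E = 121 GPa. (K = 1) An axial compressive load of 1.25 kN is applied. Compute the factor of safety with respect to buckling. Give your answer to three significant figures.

Buckling occurs about the weak axis: I_min = h·b³/12 with b = 26.7 mm (the shorter side).
I_min = 57.2×26.7³/12 = 9.073×10^4 mm⁴
I = 9.073×10^4 mm⁴ = 9.073×10^-8 m⁴
Effective length L_e = K·L = 1 × 4.89 = 4.890 m
P_cr = π²EI / L_e² = π² × 121×10⁹ × 9.073×10^-8 / 4.890² = 4.531×10^3 N
Factor of safety n = P_cr / P = 4.5312 / 1.25 = 3.62

n ≈ 3.62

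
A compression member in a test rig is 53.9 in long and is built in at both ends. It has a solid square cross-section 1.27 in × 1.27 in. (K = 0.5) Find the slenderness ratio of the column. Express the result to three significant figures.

I = a⁴/12 = 1.27⁴/12 = 0.2168 in⁴
A = 1.613 in²;  r_min = √(I/A) = √(0.2168/1.613) = 0.3666 in
L_e = K·L = 0.5 × 53.9 = 26.95 in
λ = L_e / r_min = 26.950 / 0.3666 = 73.5

λ ≈ 73.5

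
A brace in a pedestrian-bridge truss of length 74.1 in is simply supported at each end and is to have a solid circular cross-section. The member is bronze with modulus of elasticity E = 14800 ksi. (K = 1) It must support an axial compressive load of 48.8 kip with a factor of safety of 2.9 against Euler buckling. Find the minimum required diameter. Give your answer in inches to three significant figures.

d ≈ 3.23 in

Required P_cr = n·P = 2.9 × 48.8 = 141.5 kip
L_e = K·L = 1 × 74.1 = 74.10 in
Required I = P_cr·L_e²/(π²E) = 1.415×10^5 × 74.10² / (π² × 1.48×10^7) = 5.320 in⁴
Solid circle: I = πd⁴/64  ⇒  d = (64I/π)^(1/4) = (64×5.320/π)^(1/4) = 3.23 in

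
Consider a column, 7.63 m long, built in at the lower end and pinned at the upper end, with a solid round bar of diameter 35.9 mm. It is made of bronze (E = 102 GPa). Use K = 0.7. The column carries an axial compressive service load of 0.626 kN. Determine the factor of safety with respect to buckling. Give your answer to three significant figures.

n ≈ 4.60

I = πd⁴/64 = π×35.9⁴/64 = 8.154×10^4 mm⁴
I = 8.154×10^4 mm⁴ = 8.154×10^-8 m⁴
Effective length L_e = K·L = 0.7 × 7.63 = 5.341 m
P_cr = π²EI / L_e² = π² × 102×10⁹ × 8.154×10^-8 / 5.341² = 2.877×10^3 N
Factor of safety n = P_cr / P = 2.8774 / 0.626 = 4.60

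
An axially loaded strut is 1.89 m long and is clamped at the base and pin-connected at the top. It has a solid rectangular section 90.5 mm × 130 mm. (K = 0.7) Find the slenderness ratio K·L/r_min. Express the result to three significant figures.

For a rectangle r_min = b/√12 = 90.5/√12 = 26.13 mm
L_e = K·L = 0.7 × 1.89 m = 1.323 m = 1323.0 mm
λ = L_e / r_min = 1323.0 / 26.13 = 50.6

λ ≈ 50.6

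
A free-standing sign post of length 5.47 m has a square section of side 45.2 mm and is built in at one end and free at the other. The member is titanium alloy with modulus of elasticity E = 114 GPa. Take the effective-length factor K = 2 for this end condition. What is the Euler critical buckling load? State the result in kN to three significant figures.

P_cr ≈ 3.27 kN

I = a⁴/12 = 45.2⁴/12 = 3.478×10^5 mm⁴
I = 3.478×10^5 mm⁴ = 3.478×10^-7 m⁴
Effective length L_e = K·L = 2 × 5.47 = 10.94 m
P_cr = π²EI / L_e² = π² × 114×10⁹ × 3.478×10^-7 / 10.94² = 3.270×10^3 N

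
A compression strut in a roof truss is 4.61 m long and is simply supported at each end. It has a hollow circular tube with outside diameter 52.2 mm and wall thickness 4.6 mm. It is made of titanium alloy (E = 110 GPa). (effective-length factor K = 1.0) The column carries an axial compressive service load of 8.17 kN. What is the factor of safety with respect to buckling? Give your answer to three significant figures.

Inner diameter d_i = 52.2 − 2×4.6 = 43.00 mm
I = π(d_o⁴ − d_i⁴)/64 = π(52.2⁴ − 43.00⁴)/64 = 1.966×10^5 mm⁴
I = 1.966×10^5 mm⁴ = 1.966×10^-7 m⁴
Effective length L_e = K·L = 1 × 4.61 = 4.610 m
P_cr = π²EI / L_e² = π² × 110×10⁹ × 1.966×10^-7 / 4.610² = 1.005×10^4 N
Factor of safety n = P_cr / P = 10.045 / 8.17 = 1.23

n ≈ 1.23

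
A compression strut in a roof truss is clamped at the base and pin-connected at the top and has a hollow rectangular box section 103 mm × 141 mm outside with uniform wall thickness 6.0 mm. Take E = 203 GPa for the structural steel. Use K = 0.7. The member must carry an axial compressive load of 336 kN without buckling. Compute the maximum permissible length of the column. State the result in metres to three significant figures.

Inner dimensions: h_i = 141 − 2×6.0 = 129.0 mm, b_i = 103 − 2×6.0 = 91.00 mm
Weak-axis I_min = (h_o·b_o³ − h_i·b_i³)/12 with b_o = 103, b_i = 91.00 mm (shorter outer/inner sides).
I_min = (141×103³ − 129.0×91.00³)/12 = 4.739×10^6 mm⁴
I = 4.739×10^-6 m⁴
At the buckling limit P_cr = P = 3.360×10^5 N
From P_cr = π²EI/(K·L)²:  L = (1/K)·√(π²EI/P_cr) = (1/0.7)·√(π²×2.03×10^11×4.739×10^-6/3.360×10^5)
L = 7.59 m

L_max ≈ 7.59 m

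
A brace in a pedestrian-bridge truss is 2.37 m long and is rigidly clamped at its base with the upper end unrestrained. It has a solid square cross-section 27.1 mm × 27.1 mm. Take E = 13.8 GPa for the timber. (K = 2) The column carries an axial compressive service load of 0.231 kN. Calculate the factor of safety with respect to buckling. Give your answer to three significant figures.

I = a⁴/12 = 27.1⁴/12 = 4.495×10^4 mm⁴
I = 4.495×10^4 mm⁴ = 4.495×10^-8 m⁴
Effective length L_e = K·L = 2 × 2.37 = 4.740 m
P_cr = π²EI / L_e² = π² × 13.8×10⁹ × 4.495×10^-8 / 4.740² = 272.5 N
Factor of safety n = P_cr / P = 0.27247 / 0.231 = 1.18

n ≈ 1.18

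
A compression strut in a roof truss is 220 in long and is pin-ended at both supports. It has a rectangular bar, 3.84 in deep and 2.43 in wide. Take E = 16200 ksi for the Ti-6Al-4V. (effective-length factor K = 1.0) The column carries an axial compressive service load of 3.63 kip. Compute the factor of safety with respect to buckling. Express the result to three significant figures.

n ≈ 4.18

Buckling occurs about the weak axis: I_min = h·b³/12 with b = 2.43 in (the shorter side).
I_min = 3.84×2.43³/12 = 4.592 in⁴
Effective length L_e = K·L = 1 × 220 = 220.0 in
P_cr = π²EI / L_e² = π² × 16200×10³ × 4.592 / 220.0² = 1.517×10^4 lb
Factor of safety n = P_cr / P = 15.168 / 3.63 = 4.18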